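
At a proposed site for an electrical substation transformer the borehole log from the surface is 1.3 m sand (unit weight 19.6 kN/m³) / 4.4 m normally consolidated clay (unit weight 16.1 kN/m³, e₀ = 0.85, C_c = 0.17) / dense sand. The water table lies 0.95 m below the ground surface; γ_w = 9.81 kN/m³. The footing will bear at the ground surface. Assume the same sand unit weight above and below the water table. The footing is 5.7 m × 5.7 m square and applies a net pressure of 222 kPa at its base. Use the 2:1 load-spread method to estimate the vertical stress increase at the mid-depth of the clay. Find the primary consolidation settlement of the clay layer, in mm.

Mid-depth of clay below the ground surface: z = 1.3 + 4.4/2 = 3.5 m.
Total vertical stress at mid-clay: σ_v = 19.6×1.3 + 16.1×2.2 = 60.9 kPa.
Pore pressure: u = 9.81×(3.5 − 0.95) = 25.015 kPa.
Initial effective stress: σ'_0 = σ_v − u = 60.9 − 25.015 = 35.885 kPa.
Stress increase at mid-clay by the 2:1 spreading method:
Δσ = qBL/((B+z)(L+z)) = 222×5.7×5.7/((5.7+3.5)(5.7+3.5)) = 85.217 kPa
Final effective stress: σ'_f = σ'_0 + Δσ = 35.885 + 85.217 = 121.1 kPa.
Normally consolidated clay, so the full stress increment lies on the virgin compression line:
S_c = C_c·H/(1+e₀)·log₁₀(σ'_f/σ'_0) = 0.17×4.4/(1+0.85)×log₁₀(121.1/35.885)
    = 0.40432 × 0.52823 = 0.2136 m

S_c ≈ 214 mm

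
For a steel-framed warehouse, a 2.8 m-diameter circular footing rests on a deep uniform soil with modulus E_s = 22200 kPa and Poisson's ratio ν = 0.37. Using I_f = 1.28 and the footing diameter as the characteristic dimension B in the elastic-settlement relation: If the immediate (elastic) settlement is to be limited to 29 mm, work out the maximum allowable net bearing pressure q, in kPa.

q ≈ 208 kPa

S_e = q·B·(1−ν²)/E_s · I_f  ⇒  q = S_e·E_s / (B·(1−ν²)·I_f).
q = 0.029 × 22200 / (2.8 × 0.8631 × 1.28) = 208.1 kPa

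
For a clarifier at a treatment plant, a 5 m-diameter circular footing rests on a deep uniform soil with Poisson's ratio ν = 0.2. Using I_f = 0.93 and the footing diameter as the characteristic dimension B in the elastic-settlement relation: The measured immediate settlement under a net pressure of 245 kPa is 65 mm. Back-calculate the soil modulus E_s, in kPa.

S_e = q·B·(1−ν²)/E_s · I_f  ⇒  E_s = q·B·(1−ν²)·I_f / S_e.
E_s = 245 × 5 × 0.96 × 0.93 / 0.065 = 16830 kPa

E_s ≈ 16800 kPa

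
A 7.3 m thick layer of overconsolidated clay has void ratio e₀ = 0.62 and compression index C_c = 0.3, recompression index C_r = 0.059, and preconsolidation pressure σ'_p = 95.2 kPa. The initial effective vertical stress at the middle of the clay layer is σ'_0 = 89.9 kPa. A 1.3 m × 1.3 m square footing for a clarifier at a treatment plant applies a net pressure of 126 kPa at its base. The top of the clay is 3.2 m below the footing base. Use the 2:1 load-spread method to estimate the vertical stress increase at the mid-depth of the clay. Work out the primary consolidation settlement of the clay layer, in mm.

Mid-depth of clay below the footing base: z = 3.2 + 7.3/2 = 6.85 m.
Stress increase at mid-clay by the 2:1 spreading method:
Δσ = qBL/((B+z)(L+z)) = 126×1.3×1.3/((1.3+6.85)(1.3+6.85)) = 3.2058 kPa
Final effective stress: σ'_f = 89.9 + 3.2058 = 93.106 kPa.
σ'_f = 93.106 ≤ σ'_p = 95.2 kPa, so the clay remains overconsolidated and only the recompression index applies:
S_c = C_r·H/(1+e₀)·log₁₀(σ'_f/σ'_0) = 0.059×7.3/1.62×log₁₀(93.106/89.9)
    = 0.26587 × 0.015218 = 0.004046 m

S_c ≈ 4.05 mm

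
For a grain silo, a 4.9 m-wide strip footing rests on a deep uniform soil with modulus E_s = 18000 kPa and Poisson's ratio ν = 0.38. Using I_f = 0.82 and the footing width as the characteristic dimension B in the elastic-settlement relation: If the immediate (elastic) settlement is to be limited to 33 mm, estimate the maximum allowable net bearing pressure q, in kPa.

q ≈ 173 kPa

S_e = q·B·(1−ν²)/E_s · I_f  ⇒  q = S_e·E_s / (B·(1−ν²)·I_f).
q = 0.033 × 18000 / (4.9 × 0.8556 × 0.82) = 172.8 kPa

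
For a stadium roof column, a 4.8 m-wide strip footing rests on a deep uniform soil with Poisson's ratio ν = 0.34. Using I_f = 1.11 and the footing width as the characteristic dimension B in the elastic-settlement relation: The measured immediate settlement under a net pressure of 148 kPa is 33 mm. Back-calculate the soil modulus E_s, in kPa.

S_e = q·B·(1−ν²)/E_s · I_f  ⇒  E_s = q·B·(1−ν²)·I_f / S_e.
E_s = 148 × 4.8 × 0.8844 × 1.11 / 0.033 = 21130 kPa

E_s ≈ 21100 kPa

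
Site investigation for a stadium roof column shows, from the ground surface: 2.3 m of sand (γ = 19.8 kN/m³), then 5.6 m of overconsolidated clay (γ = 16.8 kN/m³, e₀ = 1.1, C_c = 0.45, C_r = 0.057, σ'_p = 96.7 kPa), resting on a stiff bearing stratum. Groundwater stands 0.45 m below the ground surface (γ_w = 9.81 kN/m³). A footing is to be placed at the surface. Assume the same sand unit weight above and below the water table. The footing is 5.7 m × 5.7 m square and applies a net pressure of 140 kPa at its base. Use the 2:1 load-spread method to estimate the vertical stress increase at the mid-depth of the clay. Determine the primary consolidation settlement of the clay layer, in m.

Mid-depth of clay below the ground surface: z = 2.3 + 5.6/2 = 5.1 m.
Total vertical stress at mid-clay: σ_v = 19.8×2.3 + 16.8×2.8 = 92.58 kPa.
Pore pressure: u = 9.81×(5.1 − 0.45) = 45.617 kPa.
Initial effective stress: σ'_0 = σ_v − u = 92.58 − 45.617 = 46.963 kPa.
Stress increase at mid-clay by the 2:1 spreading method:
Δσ = qBL/((B+z)(L+z)) = 140×5.7×5.7/((5.7+5.1)(5.7+5.1)) = 38.997 kPa
Final effective stress: σ'_f = 46.963 + 38.997 = 85.96 kPa.
σ'_f = 85.96 ≤ σ'_p = 96.7 kPa, so the clay remains overconsolidated and only the recompression index applies:
S_c = C_r·H/(1+e₀)·log₁₀(σ'_f/σ'_0) = 0.057×5.6/2.1×log₁₀(85.96/46.963)
    = 0.152 × 0.26254 = 0.03991 m

S_c ≈ 0.0399 m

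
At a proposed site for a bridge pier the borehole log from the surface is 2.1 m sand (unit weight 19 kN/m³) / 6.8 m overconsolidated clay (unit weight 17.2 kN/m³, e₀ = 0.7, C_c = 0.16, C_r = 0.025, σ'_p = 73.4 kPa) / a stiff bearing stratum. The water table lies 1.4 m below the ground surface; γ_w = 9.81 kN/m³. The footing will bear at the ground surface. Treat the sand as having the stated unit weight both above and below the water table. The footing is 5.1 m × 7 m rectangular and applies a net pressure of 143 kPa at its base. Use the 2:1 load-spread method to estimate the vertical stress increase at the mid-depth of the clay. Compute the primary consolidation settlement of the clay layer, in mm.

Mid-depth of clay below the ground surface: z = 2.1 + 6.8/2 = 5.5 m.
Total vertical stress at mid-clay: σ_v = 19×2.1 + 17.2×3.4 = 98.38 kPa.
Pore pressure: u = 9.81×(5.5 − 1.4) = 40.221 kPa.
Initial effective stress: σ'_0 = σ_v − u = 98.38 − 40.221 = 58.159 kPa.
Stress increase at mid-clay by the 2:1 spreading method:
Δσ = qBL/((B+z)(L+z)) = 143×5.1×7/((5.1+5.5)(7+5.5)) = 38.529 kPa
Final effective stress: σ'_f = 58.159 + 38.529 = 96.688 kPa.
σ'_f = 96.688 > σ'_p = 73.4 kPa, so the stress path crosses the preconsolidation pressure — recompression up to σ'_p, then virgin compression beyond:
S_c = H/(1+e₀)·[C_r·log₁₀(σ'_p/σ'_0) + C_c·log₁₀(σ'_f/σ'_p)]
    = 6.8/1.7 × [0.025×log₁₀(73.4/58.159) + 0.16×log₁₀(96.688/73.4)]
    = 4 × [0.002527 + 0.019148] = 0.0867 m

S_c ≈ 86.7 mm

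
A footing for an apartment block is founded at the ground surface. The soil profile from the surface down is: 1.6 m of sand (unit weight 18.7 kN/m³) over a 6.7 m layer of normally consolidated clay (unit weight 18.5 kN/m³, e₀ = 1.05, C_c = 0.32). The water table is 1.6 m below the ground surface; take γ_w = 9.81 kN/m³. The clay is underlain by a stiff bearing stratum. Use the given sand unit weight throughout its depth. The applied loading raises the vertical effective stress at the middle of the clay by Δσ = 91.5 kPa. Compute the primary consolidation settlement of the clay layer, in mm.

S_c ≈ 425 mm

Mid-depth of clay below the ground surface: z = 1.6 + 6.7/2 = 4.95 m.
Total vertical stress at mid-clay: σ_v = 18.7×1.6 + 18.5×3.35 = 91.895 kPa.
Pore pressure: u = 9.81×(4.95 − 1.6) = 32.864 kPa.
Initial effective stress: σ'_0 = σ_v − u = 91.895 − 32.864 = 59.031 kPa.
Final effective stress: σ'_f = σ'_0 + Δσ = 59.031 + 91.5 = 150.53 kPa.
Normally consolidated clay, so the full stress increment lies on the virgin compression line:
S_c = C_c·H/(1+e₀)·log₁₀(σ'_f/σ'_0) = 0.32×6.7/(1+1.05)×log₁₀(150.53/59.031)
    = 1.0459 × 0.40654 = 0.4252 m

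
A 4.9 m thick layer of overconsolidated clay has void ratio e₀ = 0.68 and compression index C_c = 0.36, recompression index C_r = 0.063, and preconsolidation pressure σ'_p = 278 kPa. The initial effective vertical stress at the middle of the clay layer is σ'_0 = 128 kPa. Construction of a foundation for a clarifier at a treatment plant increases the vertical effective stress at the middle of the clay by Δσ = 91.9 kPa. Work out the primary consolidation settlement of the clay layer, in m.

S_c ≈ 0.0432 m

Final effective stress: σ'_f = 128 + 91.9 = 219.9 kPa.
σ'_f = 219.9 ≤ σ'_p = 278 kPa, so the clay remains overconsolidated and only the recompression index applies:
S_c = C_r·H/(1+e₀)·log₁₀(σ'_f/σ'_0) = 0.063×4.9/1.68×log₁₀(219.9/128)
    = 0.18375 × 0.23502 = 0.04319 m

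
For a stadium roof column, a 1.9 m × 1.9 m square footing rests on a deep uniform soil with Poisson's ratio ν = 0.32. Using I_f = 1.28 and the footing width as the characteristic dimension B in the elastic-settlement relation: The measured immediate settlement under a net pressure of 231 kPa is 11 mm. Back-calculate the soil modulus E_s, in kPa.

E_s ≈ 45800 kPa

S_e = q·B·(1−ν²)/E_s · I_f  ⇒  E_s = q·B·(1−ν²)·I_f / S_e.
E_s = 231 × 1.9 × 0.8976 × 1.28 / 0.011 = 45840 kPa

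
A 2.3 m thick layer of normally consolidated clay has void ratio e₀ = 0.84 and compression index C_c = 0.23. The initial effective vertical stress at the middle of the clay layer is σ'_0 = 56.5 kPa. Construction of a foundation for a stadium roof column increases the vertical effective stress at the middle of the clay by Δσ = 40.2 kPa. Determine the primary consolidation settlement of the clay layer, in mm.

Final effective stress: σ'_f = σ'_0 + Δσ = 56.5 + 40.2 = 96.7 kPa.
Normally consolidated clay, so the full stress increment lies on the virgin compression line:
S_c = C_c·H/(1+e₀)·log₁₀(σ'_f/σ'_0) = 0.23×2.3/(1+0.84)×log₁₀(96.7/56.5)
    = 0.2875 × 0.23338 = 0.0671 m

S_c ≈ 67.1 mm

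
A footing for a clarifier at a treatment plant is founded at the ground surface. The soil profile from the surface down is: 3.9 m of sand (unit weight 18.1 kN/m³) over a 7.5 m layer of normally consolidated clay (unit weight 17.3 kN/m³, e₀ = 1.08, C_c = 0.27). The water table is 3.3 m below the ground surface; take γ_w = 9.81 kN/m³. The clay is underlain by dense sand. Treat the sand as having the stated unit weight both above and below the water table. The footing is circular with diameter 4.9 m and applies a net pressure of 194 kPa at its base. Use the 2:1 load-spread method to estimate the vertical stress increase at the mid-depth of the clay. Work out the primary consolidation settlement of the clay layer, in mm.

Mid-depth of clay below the ground surface: z = 3.9 + 7.5/2 = 7.65 m.
Total vertical stress at mid-clay: σ_v = 18.1×3.9 + 17.3×3.75 = 135.47 kPa.
Pore pressure: u = 9.81×(7.65 − 3.3) = 42.673 kPa.
Initial effective stress: σ'_0 = σ_v − u = 135.47 − 42.673 = 92.797 kPa.
Stress increase at mid-clay by the 2:1 spreading method:
Δσ ≈ qD²/(D+z)² = 194×4.9²/(4.9+7.65)² = 29.574 kPa
Final effective stress: σ'_f = σ'_0 + Δσ = 92.797 + 29.574 = 122.37 kPa.
Normally consolidated clay, so the full stress increment lies on the virgin compression line:
S_c = C_c·H/(1+e₀)·log₁₀(σ'_f/σ'_0) = 0.27×7.5/(1+1.08)×log₁₀(122.37/92.797)
    = 0.97356 × 0.12014 = 0.117 m

S_c ≈ 117 mm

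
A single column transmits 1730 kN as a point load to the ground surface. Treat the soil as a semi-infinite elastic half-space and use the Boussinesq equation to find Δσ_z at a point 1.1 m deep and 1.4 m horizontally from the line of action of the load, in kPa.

Δσ_z ≈ 61.4 kPa

Boussinesq vertical stress below a point load on an elastic half-space:
Δσ_z = 3P/(2πz²) · [1 + (r/z)²]^(−5/2)
r/z = 1.4/1.1 = 1.2727; [1+(r/z)²]^(−5/2) = 0.090015.
Δσ_z = 3×1730/(2π×1.1²) × 0.090015 = 682.66 × 0.090015 = 61.45 kPa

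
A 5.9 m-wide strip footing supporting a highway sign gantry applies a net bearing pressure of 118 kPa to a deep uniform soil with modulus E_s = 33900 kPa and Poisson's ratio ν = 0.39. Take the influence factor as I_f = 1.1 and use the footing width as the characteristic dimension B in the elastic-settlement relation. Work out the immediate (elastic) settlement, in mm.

Immediate (elastic) settlement: S_e = q·B·(1−ν²)/E_s · I_f.
S_e = 118 × 5.9 × (1 − 0.39²) / 33900 × 1.1
    = 118 × 5.9 × 0.8479 / 33900 × 1.1
    = 0.01915 m = 19.15 mm

S_e ≈ 19.2 mm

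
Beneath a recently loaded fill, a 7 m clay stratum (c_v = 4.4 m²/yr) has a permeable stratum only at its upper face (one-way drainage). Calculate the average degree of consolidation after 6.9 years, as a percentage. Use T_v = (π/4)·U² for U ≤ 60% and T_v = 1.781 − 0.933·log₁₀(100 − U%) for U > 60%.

Drainage path length: H_d = H = 7 m (single drainage).
T_v = c_v·t/H_d² = 4.4×6.9/7² = 0.61959.
T_v = 0.61959 corresponds to the U > 60% branch:
U = 1 − 10^((1.781 − T_v)/0.933)/100 = 0.8243

U ≈ 82.4 %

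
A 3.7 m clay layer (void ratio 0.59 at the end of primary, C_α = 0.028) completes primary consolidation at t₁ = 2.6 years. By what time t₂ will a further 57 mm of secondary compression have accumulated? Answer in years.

t₂ ≈ 19.5 years

S_s = C_α·H/(1+e_p)·log₁₀(t₂/t₁) ⇒ log₁₀(t₂/t₁) = S_s·(1+e_p)/(C_α·H).
log₁₀(t₂/t₁) = 0.057 × (1+0.59) / (0.028×3.7) = 0.8748
t₂ = t₁ × 10^0.8748 = 2.6 × 7.496 = 19.49 years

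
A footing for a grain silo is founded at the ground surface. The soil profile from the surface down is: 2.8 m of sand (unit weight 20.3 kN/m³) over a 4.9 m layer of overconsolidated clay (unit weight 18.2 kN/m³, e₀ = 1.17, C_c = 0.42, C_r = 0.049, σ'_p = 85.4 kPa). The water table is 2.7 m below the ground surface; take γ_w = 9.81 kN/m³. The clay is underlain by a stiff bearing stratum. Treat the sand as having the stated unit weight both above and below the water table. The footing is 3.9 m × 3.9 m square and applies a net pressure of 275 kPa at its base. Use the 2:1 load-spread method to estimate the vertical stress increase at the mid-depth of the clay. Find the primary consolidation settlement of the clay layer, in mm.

S_c ≈ 167 mm

Mid-depth of clay below the ground surface: z = 2.8 + 4.9/2 = 5.25 m.
Total vertical stress at mid-clay: σ_v = 20.3×2.8 + 18.2×2.45 = 101.43 kPa.
Pore pressure: u = 9.81×(5.25 − 2.7) = 25.015 kPa.
Initial effective stress: σ'_0 = σ_v − u = 101.43 − 25.015 = 76.415 kPa.
Stress increase at mid-clay by the 2:1 spreading method:
Δσ = qBL/((B+z)(L+z)) = 275×3.9×3.9/((3.9+5.25)(3.9+5.25)) = 49.96 kPa
Final effective stress: σ'_f = 76.415 + 49.96 = 126.38 kPa.
σ'_f = 126.38 > σ'_p = 85.4 kPa, so the stress path crosses the preconsolidation pressure — recompression up to σ'_p, then virgin compression beyond:
S_c = H/(1+e₀)·[C_r·log₁₀(σ'_p/σ'_0) + C_c·log₁₀(σ'_f/σ'_p)]
    = 4.9/2.17 × [0.049×log₁₀(85.4/76.415) + 0.42×log₁₀(126.38/85.4)]
    = 2.2581 × [0.0023657 + 0.071493] = 0.1668 m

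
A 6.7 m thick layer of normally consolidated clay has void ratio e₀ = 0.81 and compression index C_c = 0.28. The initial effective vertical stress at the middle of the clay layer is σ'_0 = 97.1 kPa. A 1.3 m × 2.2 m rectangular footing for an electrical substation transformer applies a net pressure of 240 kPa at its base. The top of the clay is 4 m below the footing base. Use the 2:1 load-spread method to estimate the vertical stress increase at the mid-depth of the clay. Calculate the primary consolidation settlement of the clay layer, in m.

S_c ≈ 0.037 m

Mid-depth of clay below the footing base: z = 4 + 6.7/2 = 7.35 m.
Stress increase at mid-clay by the 2:1 spreading method:
Δσ = qBL/((B+z)(L+z)) = 240×1.3×2.2/((1.3+7.35)(2.2+7.35)) = 8.3092 kPa
Final effective stress: σ'_f = σ'_0 + Δσ = 97.1 + 8.3092 = 105.41 kPa.
Normally consolidated clay, so the full stress increment lies on the virgin compression line:
S_c = C_c·H/(1+e₀)·log₁₀(σ'_f/σ'_0) = 0.28×6.7/(1+0.81)×log₁₀(105.41/97.1)
    = 1.0365 × 0.035663 = 0.03696 m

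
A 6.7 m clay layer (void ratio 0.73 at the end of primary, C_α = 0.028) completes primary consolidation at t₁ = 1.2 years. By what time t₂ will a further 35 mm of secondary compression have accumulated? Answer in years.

t₂ ≈ 2.52 years

S_s = C_α·H/(1+e_p)·log₁₀(t₂/t₁) ⇒ log₁₀(t₂/t₁) = S_s·(1+e_p)/(C_α·H).
log₁₀(t₂/t₁) = 0.035 × (1+0.73) / (0.028×6.7) = 0.3228
t₂ = t₁ × 10^0.3228 = 1.2 × 2.103 = 2.523 years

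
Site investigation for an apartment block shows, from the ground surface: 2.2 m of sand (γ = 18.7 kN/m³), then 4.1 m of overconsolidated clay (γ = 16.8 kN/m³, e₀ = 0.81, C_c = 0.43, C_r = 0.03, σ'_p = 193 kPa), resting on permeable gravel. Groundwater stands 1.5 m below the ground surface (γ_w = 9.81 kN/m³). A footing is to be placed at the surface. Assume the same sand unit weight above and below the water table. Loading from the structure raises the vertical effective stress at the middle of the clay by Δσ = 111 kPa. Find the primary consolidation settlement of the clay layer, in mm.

S_c ≈ 35.1 mm

Mid-depth of clay below the ground surface: z = 2.2 + 4.1/2 = 4.25 m.
Total vertical stress at mid-clay: σ_v = 18.7×2.2 + 16.8×2.05 = 75.58 kPa.
Pore pressure: u = 9.81×(4.25 − 1.5) = 26.978 kPa.
Initial effective stress: σ'_0 = σ_v − u = 75.58 − 26.978 = 48.602 kPa.
Final effective stress: σ'_f = 48.602 + 111 = 159.6 kPa.
σ'_f = 159.6 ≤ σ'_p = 193 kPa, so the clay remains overconsolidated and only the recompression index applies:
S_c = C_r·H/(1+e₀)·log₁₀(σ'_f/σ'_0) = 0.03×4.1/1.81×log₁₀(159.6/48.602)
    = 0.067956 × 0.51638 = 0.03509 m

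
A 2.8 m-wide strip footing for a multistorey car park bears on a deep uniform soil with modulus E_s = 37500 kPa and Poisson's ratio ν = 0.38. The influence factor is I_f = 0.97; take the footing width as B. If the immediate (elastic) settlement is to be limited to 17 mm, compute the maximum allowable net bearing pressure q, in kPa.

S_e = q·B·(1−ν²)/E_s · I_f  ⇒  q = S_e·E_s / (B·(1−ν²)·I_f).
q = 0.017 × 37500 / (2.8 × 0.8556 × 0.97) = 274.3 kPa

q ≈ 274 kPa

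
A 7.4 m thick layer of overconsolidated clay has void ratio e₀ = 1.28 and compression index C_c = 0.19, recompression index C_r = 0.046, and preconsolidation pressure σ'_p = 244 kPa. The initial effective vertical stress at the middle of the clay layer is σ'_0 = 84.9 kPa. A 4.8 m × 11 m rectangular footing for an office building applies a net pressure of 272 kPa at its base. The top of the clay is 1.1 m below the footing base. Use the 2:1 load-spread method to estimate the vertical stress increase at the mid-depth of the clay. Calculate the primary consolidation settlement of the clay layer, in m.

S_c ≈ 0.0486 m

Mid-depth of clay below the footing base: z = 1.1 + 7.4/2 = 4.8 m.
Stress increase at mid-clay by the 2:1 spreading method:
Δσ = qBL/((B+z)(L+z)) = 272×4.8×11/((4.8+4.8)(11+4.8)) = 94.684 kPa
Final effective stress: σ'_f = 84.9 + 94.684 = 179.58 kPa.
σ'_f = 179.58 ≤ σ'_p = 244 kPa, so the clay remains overconsolidated and only the recompression index applies:
S_c = C_r·H/(1+e₀)·log₁₀(σ'_f/σ'_0) = 0.046×7.4/2.28×log₁₀(179.58/84.9)
    = 0.1493 × 0.32535 = 0.04857 m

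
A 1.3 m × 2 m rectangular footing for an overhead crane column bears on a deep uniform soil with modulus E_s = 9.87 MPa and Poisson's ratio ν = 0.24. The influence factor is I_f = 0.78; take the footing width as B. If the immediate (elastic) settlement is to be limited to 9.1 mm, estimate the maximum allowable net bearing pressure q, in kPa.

q ≈ 94 kPa

E_s = 9.87 MPa = 9870 kPa.
S_e = q·B·(1−ν²)/E_s · I_f  ⇒  q = S_e·E_s / (B·(1−ν²)·I_f).
q = 0.0091 × 9870 / (1.3 × 0.9424 × 0.78) = 93.99 kPa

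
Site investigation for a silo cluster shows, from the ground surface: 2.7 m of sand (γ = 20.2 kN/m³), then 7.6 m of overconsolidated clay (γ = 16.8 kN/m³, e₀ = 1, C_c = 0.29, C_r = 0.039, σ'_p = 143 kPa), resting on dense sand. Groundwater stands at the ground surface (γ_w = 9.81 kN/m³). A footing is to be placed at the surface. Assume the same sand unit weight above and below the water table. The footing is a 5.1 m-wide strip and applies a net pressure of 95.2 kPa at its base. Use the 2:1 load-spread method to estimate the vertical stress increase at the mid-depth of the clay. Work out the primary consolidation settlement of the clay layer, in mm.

Mid-depth of clay below the ground surface: z = 2.7 + 7.6/2 = 6.5 m.
Total vertical stress at mid-clay: σ_v = 20.2×2.7 + 16.8×3.8 = 118.38 kPa.
Pore pressure: u = 9.81×(6.5 − 0) = 63.765 kPa.
Initial effective stress: σ'_0 = σ_v − u = 118.38 − 63.765 = 54.615 kPa.
Stress increase at mid-clay by the 2:1 spreading method:
Δσ = qB/(B+z) = 95.2×5.1/(5.1+6.5) = 41.855 kPa
Final effective stress: σ'_f = 54.615 + 41.855 = 96.47 kPa.
σ'_f = 96.47 ≤ σ'_p = 143 kPa, so the clay remains overconsolidated and only the recompression index applies:
S_c = C_r·H/(1+e₀)·log₁₀(σ'_f/σ'_0) = 0.039×7.6/2×log₁₀(96.47/54.615)
    = 0.1482 × 0.24708 = 0.03662 m

S_c ≈ 36.6 mm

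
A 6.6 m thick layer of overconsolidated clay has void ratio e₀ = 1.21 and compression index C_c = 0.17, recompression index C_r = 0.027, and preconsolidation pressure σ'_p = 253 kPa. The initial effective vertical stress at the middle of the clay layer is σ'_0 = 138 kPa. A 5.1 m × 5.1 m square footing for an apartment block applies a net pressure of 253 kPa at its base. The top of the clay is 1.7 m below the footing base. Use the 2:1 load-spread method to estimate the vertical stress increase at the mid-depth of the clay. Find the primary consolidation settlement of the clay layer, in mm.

S_c ≈ 13.4 mm

Mid-depth of clay below the footing base: z = 1.7 + 6.6/2 = 5 m.
Stress increase at mid-clay by the 2:1 spreading method:
Δσ = qBL/((B+z)(L+z)) = 253×5.1×5.1/((5.1+5)(5.1+5)) = 64.509 kPa
Final effective stress: σ'_f = 138 + 64.509 = 202.51 kPa.
σ'_f = 202.51 ≤ σ'_p = 253 kPa, so the clay remains overconsolidated and only the recompression index applies:
S_c = C_r·H/(1+e₀)·log₁₀(σ'_f/σ'_0) = 0.027×6.6/2.21×log₁₀(202.51/138)
    = 0.080633 × 0.16657 = 0.01343 m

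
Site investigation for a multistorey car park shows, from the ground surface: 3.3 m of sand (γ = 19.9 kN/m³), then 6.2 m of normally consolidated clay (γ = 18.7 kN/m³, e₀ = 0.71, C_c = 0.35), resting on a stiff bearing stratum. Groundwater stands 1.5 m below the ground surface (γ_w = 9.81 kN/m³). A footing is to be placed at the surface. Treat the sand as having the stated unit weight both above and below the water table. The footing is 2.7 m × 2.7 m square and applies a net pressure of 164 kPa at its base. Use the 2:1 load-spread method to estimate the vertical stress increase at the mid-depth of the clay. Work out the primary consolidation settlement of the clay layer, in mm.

S_c ≈ 96.4 mm

Mid-depth of clay below the ground surface: z = 3.3 + 6.2/2 = 6.4 m.
Total vertical stress at mid-clay: σ_v = 19.9×3.3 + 18.7×3.1 = 123.64 kPa.
Pore pressure: u = 9.81×(6.4 − 1.5) = 48.069 kPa.
Initial effective stress: σ'_0 = σ_v − u = 123.64 − 48.069 = 75.571 kPa.
Stress increase at mid-clay by the 2:1 spreading method:
Δσ = qBL/((B+z)(L+z)) = 164×2.7×2.7/((2.7+6.4)(2.7+6.4)) = 14.437 kPa
Final effective stress: σ'_f = σ'_0 + Δσ = 75.571 + 14.437 = 90.008 kPa.
Normally consolidated clay, so the full stress increment lies on the virgin compression line:
S_c = C_c·H/(1+e₀)·log₁₀(σ'_f/σ'_0) = 0.35×6.2/(1+0.71)×log₁₀(90.008/75.571)
    = 1.269 × 0.075926 = 0.09635 m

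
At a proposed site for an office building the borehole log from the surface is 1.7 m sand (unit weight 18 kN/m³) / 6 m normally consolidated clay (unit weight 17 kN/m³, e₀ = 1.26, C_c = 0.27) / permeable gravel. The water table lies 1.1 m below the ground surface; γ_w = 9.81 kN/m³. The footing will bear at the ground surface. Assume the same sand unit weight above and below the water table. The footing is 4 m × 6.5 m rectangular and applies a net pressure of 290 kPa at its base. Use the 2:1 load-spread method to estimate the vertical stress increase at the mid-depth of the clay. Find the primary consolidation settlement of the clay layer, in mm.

S_c ≈ 306 mm

Mid-depth of clay below the ground surface: z = 1.7 + 6/2 = 4.7 m.
Total vertical stress at mid-clay: σ_v = 18×1.7 + 17×3 = 81.6 kPa.
Pore pressure: u = 9.81×(4.7 − 1.1) = 35.316 kPa.
Initial effective stress: σ'_0 = σ_v − u = 81.6 − 35.316 = 46.284 kPa.
Stress increase at mid-clay by the 2:1 spreading method:
Δσ = qBL/((B+z)(L+z)) = 290×4×6.5/((4+4.7)(6.5+4.7)) = 77.381 kPa
Final effective stress: σ'_f = σ'_0 + Δσ = 46.284 + 77.381 = 123.66 kPa.
Normally consolidated clay, so the full stress increment lies on the virgin compression line:
S_c = C_c·H/(1+e₀)·log₁₀(σ'_f/σ'_0) = 0.27×6/(1+1.26)×log₁₀(123.66/46.284)
    = 0.71681 × 0.4268 = 0.3059 m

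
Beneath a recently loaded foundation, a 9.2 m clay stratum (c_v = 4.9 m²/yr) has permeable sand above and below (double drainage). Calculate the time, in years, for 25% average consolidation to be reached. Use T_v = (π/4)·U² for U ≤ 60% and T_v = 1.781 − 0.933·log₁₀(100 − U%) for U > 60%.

t ≈ 0.212 years

Drainage path length: H_d = H/2 = 4.6 m (double drainage).
U ≤ 60%: T_v = (π/4)·U² = (π/4)×0.25² = 0.049087.
t = T_v·H_d²/c_v = 0.049087×4.6²/4.9 = 0.212 years.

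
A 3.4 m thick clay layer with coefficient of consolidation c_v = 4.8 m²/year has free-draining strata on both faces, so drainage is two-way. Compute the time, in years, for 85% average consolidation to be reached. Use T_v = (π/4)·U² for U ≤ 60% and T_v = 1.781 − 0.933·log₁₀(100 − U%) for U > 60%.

Drainage path length: H_d = H/2 = 1.7 m (double drainage).
U > 60%: T_v = 1.781 − 0.933·log₁₀(100 − 85) = 0.68371.
t = T_v·H_d²/c_v = 0.68371×1.7²/4.8 = 0.4117 years.

t ≈ 0.412 years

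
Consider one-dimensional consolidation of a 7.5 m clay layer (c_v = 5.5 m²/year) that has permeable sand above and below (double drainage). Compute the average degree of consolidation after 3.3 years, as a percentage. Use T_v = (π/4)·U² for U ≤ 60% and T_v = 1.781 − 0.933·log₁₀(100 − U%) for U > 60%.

U ≈ 96.6 %

Drainage path length: H_d = H/2 = 3.75 m (double drainage).
T_v = c_v·t/H_d² = 5.5×3.3/3.75² = 1.2907.
T_v = 1.2907 corresponds to the U > 60% branch:
U = 1 − 10^((1.781 − T_v)/0.933)/100 = 0.9665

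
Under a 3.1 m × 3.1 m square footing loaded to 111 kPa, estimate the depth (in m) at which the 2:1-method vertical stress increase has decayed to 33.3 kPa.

2:1 spreading — at depth z the loaded area has grown by z in each plan dimension:
qB²/(B+z)² = Δσ_z ⇒ z = B(√(q/Δσ_z) − 1) = 3.1×(√(111/33.3) − 1) = 2.56 m

z ≈ 2.56 m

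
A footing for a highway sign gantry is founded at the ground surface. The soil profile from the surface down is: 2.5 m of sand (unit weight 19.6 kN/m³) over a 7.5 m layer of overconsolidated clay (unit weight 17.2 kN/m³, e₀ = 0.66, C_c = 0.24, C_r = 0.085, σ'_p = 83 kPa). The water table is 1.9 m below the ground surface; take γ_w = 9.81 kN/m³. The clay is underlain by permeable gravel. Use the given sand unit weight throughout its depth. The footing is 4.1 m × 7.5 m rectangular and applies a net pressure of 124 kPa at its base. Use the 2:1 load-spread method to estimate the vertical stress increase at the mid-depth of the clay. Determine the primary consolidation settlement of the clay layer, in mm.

Mid-depth of clay below the ground surface: z = 2.5 + 7.5/2 = 6.25 m.
Total vertical stress at mid-clay: σ_v = 19.6×2.5 + 17.2×3.75 = 113.5 kPa.
Pore pressure: u = 9.81×(6.25 − 1.9) = 42.673 kPa.
Initial effective stress: σ'_0 = σ_v − u = 113.5 − 42.673 = 70.827 kPa.
Stress increase at mid-clay by the 2:1 spreading method:
Δσ = qBL/((B+z)(L+z)) = 124×4.1×7.5/((4.1+6.25)(7.5+6.25)) = 26.793 kPa
Final effective stress: σ'_f = 70.827 + 26.793 = 97.62 kPa.
σ'_f = 97.62 > σ'_p = 83 kPa, so the stress path crosses the preconsolidation pressure — recompression up to σ'_p, then virgin compression beyond:
S_c = H/(1+e₀)·[C_r·log₁₀(σ'_p/σ'_0) + C_c·log₁₀(σ'_f/σ'_p)]
    = 7.5/1.66 × [0.085×log₁₀(83/70.827) + 0.24×log₁₀(97.62/83)]
    = 4.5181 × [0.0058547 + 0.016911] = 0.1029 m

S_c ≈ 103 mm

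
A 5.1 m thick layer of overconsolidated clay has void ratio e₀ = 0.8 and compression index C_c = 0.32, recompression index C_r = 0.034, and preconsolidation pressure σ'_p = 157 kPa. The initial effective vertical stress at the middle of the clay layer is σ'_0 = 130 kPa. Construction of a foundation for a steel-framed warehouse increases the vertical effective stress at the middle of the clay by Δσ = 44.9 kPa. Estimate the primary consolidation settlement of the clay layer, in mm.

Final effective stress: σ'_f = 130 + 44.9 = 174.9 kPa.
σ'_f = 174.9 > σ'_p = 157 kPa, so the stress path crosses the preconsolidation pressure — recompression up to σ'_p, then virgin compression beyond:
S_c = H/(1+e₀)·[C_r·log₁₀(σ'_p/σ'_0) + C_c·log₁₀(σ'_f/σ'_p)]
    = 5.1/1.8 × [0.034×log₁₀(157/130) + 0.32×log₁₀(174.9/157)]
    = 2.8333 × [0.0027865 + 0.015005] = 0.05041 m

S_c ≈ 50.4 mm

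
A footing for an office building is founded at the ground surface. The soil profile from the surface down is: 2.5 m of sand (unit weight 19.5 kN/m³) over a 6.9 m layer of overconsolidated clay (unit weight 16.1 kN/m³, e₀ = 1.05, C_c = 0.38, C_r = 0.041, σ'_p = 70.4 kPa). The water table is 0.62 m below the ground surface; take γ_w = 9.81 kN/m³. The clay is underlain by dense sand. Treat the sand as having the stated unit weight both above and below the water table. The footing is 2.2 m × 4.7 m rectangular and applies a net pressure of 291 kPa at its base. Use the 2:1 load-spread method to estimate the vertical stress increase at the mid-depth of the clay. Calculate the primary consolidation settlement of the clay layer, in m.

Mid-depth of clay below the ground surface: z = 2.5 + 6.9/2 = 5.95 m.
Total vertical stress at mid-clay: σ_v = 19.5×2.5 + 16.1×3.45 = 104.3 kPa.
Pore pressure: u = 9.81×(5.95 − 0.62) = 52.287 kPa.
Initial effective stress: σ'_0 = σ_v − u = 104.3 − 52.287 = 52.013 kPa.
Stress increase at mid-clay by the 2:1 spreading method:
Δσ = qBL/((B+z)(L+z)) = 291×2.2×4.7/((2.2+5.95)(4.7+5.95)) = 34.666 kPa
Final effective stress: σ'_f = 52.013 + 34.666 = 86.679 kPa.
σ'_f = 86.679 > σ'_p = 70.4 kPa, so the stress path crosses the preconsolidation pressure — recompression up to σ'_p, then virgin compression beyond:
S_c = H/(1+e₀)·[C_r·log₁₀(σ'_p/σ'_0) + C_c·log₁₀(σ'_f/σ'_p)]
    = 6.9/2.05 × [0.041×log₁₀(70.4/52.013) + 0.38×log₁₀(86.679/70.4)]
    = 3.3659 × [0.0053899 + 0.03433] = 0.1337 m

S_c ≈ 0.134 m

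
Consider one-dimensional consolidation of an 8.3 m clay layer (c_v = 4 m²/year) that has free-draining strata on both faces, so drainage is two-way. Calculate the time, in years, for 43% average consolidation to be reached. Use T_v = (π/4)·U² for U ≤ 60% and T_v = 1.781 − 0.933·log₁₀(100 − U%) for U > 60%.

t ≈ 0.625 years

Drainage path length: H_d = H/2 = 4.15 m (double drainage).
U ≤ 60%: T_v = (π/4)·U² = (π/4)×0.43² = 0.14522.
t = T_v·H_d²/c_v = 0.14522×4.15²/4 = 0.6253 years.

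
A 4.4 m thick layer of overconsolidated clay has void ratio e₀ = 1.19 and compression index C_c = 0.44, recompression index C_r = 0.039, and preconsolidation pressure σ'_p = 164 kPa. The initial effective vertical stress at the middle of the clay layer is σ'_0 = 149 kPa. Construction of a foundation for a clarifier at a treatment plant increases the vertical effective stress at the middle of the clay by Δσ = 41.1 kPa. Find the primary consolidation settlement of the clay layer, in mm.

S_c ≈ 60 mm

Final effective stress: σ'_f = 149 + 41.1 = 190.1 kPa.
σ'_f = 190.1 > σ'_p = 164 kPa, so the stress path crosses the preconsolidation pressure — recompression up to σ'_p, then virgin compression beyond:
S_c = H/(1+e₀)·[C_r·log₁₀(σ'_p/σ'_0) + C_c·log₁₀(σ'_f/σ'_p)]
    = 4.4/2.19 × [0.039×log₁₀(164/149) + 0.44×log₁₀(190.1/164)]
    = 2.0091 × [0.0016246 + 0.028221] = 0.05996 m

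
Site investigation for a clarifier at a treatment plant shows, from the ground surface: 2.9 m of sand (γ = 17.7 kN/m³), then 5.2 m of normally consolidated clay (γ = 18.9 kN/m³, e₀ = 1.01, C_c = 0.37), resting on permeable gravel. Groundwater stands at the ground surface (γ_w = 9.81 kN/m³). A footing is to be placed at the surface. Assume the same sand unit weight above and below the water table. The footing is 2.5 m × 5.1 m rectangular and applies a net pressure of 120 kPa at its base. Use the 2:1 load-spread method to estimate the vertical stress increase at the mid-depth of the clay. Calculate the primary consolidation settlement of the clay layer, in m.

Mid-depth of clay below the ground surface: z = 2.9 + 5.2/2 = 5.5 m.
Total vertical stress at mid-clay: σ_v = 17.7×2.9 + 18.9×2.6 = 100.47 kPa.
Pore pressure: u = 9.81×(5.5 − 0) = 53.955 kPa.
Initial effective stress: σ'_0 = σ_v − u = 100.47 − 53.955 = 46.515 kPa.
Stress increase at mid-clay by the 2:1 spreading method:
Δσ = qBL/((B+z)(L+z)) = 120×2.5×5.1/((2.5+5.5)(5.1+5.5)) = 18.042 kPa
Final effective stress: σ'_f = σ'_0 + Δσ = 46.515 + 18.042 = 64.557 kPa.
Normally consolidated clay, so the full stress increment lies on the virgin compression line:
S_c = C_c·H/(1+e₀)·log₁₀(σ'_f/σ'_0) = 0.37×5.2/(1+1.01)×log₁₀(64.557/46.515)
    = 0.95721 × 0.14235 = 0.1363 m

S_c ≈ 0.136 m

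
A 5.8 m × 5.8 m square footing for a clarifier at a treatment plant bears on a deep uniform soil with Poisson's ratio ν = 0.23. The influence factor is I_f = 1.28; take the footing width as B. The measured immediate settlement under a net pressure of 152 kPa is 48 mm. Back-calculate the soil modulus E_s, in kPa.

S_e = q·B·(1−ν²)/E_s · I_f  ⇒  E_s = q·B·(1−ν²)·I_f / S_e.
E_s = 152 × 5.8 × 0.9471 × 1.28 / 0.048 = 22270 kPa

E_s ≈ 22300 kPa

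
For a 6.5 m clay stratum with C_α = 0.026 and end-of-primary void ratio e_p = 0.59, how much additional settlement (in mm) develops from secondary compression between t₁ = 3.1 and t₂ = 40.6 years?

Secondary compression: S_s = C_α·H/(1+e_p)·log₁₀(t₂/t₁)
S_s = 0.026×6.5/(1+0.59)×log₁₀(40.6/3.1)
    = 0.1063 × 1.117 = 0.1187 m

S_s ≈ 119 mm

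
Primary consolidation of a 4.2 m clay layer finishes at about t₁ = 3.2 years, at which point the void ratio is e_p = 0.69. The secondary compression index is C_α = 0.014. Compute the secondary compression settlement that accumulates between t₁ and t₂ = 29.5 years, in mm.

Secondary compression: S_s = C_α·H/(1+e_p)·log₁₀(t₂/t₁)
S_s = 0.014×4.2/(1+0.69)×log₁₀(29.5/3.2)
    = 0.03479 × 0.9647 = 0.03356 m

S_s ≈ 33.6 mm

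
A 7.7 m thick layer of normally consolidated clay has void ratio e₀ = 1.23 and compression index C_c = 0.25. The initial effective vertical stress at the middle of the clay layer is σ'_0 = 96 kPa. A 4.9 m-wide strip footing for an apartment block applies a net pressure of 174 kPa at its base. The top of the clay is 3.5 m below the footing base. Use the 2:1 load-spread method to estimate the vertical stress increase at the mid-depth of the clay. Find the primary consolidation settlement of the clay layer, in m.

Mid-depth of clay below the footing base: z = 3.5 + 7.7/2 = 7.35 m.
Stress increase at mid-clay by the 2:1 spreading method:
Δσ = qB/(B+z) = 174×4.9/(4.9+7.35) = 69.6 kPa
Final effective stress: σ'_f = σ'_0 + Δσ = 96 + 69.6 = 165.6 kPa.
Normally consolidated clay, so the full stress increment lies on the virgin compression line:
S_c = C_c·H/(1+e₀)·log₁₀(σ'_f/σ'_0) = 0.25×7.7/(1+1.23)×log₁₀(165.6/96)
    = 0.86323 × 0.23679 = 0.2044 m

S_c ≈ 0.204 m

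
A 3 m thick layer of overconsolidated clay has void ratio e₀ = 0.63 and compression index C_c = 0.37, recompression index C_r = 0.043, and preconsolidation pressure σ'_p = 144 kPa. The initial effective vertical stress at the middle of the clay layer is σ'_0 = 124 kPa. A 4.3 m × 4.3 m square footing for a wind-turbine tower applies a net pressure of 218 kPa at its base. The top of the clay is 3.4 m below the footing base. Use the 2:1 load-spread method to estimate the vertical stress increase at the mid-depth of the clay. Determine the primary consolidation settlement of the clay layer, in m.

S_c ≈ 0.057 m

Mid-depth of clay below the footing base: z = 3.4 + 3/2 = 4.9 m.
Stress increase at mid-clay by the 2:1 spreading method:
Δσ = qBL/((B+z)(L+z)) = 218×4.3×4.3/((4.3+4.9)(4.3+4.9)) = 47.623 kPa
Final effective stress: σ'_f = 124 + 47.623 = 171.62 kPa.
σ'_f = 171.62 > σ'_p = 144 kPa, so the stress path crosses the preconsolidation pressure — recompression up to σ'_p, then virgin compression beyond:
S_c = H/(1+e₀)·[C_r·log₁₀(σ'_p/σ'_0) + C_c·log₁₀(σ'_f/σ'_p)]
    = 3/1.63 × [0.043×log₁₀(144/124) + 0.37×log₁₀(171.62/144)]
    = 1.8405 × [0.0027925 + 0.028196] = 0.05703 m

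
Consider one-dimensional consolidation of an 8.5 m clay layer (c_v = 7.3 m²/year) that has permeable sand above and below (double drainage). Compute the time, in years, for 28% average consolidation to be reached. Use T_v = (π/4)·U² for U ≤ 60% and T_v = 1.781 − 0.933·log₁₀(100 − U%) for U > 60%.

t ≈ 0.152 years

Drainage path length: H_d = H/2 = 4.25 m (double drainage).
U ≤ 60%: T_v = (π/4)·U² = (π/4)×0.28² = 0.061575.
t = T_v·H_d²/c_v = 0.061575×4.25²/7.3 = 0.1524 years.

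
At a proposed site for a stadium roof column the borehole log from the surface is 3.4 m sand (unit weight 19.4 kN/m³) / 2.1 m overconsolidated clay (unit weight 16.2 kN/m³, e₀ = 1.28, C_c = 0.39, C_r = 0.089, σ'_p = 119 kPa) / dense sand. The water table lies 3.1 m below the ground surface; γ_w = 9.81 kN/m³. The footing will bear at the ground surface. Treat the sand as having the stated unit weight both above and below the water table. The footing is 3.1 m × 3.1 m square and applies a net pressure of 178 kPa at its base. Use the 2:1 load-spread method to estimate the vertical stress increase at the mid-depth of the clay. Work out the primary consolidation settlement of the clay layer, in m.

S_c ≈ 0.0127 m

Mid-depth of clay below the ground surface: z = 3.4 + 2.1/2 = 4.45 m.
Total vertical stress at mid-clay: σ_v = 19.4×3.4 + 16.2×1.05 = 82.97 kPa.
Pore pressure: u = 9.81×(4.45 − 3.1) = 13.244 kPa.
Initial effective stress: σ'_0 = σ_v − u = 82.97 − 13.244 = 69.726 kPa.
Stress increase at mid-clay by the 2:1 spreading method:
Δσ = qBL/((B+z)(L+z)) = 178×3.1×3.1/((3.1+4.45)(3.1+4.45)) = 30.009 kPa
Final effective stress: σ'_f = 69.726 + 30.009 = 99.735 kPa.
σ'_f = 99.735 ≤ σ'_p = 119 kPa, so the clay remains overconsolidated and only the recompression index applies:
S_c = C_r·H/(1+e₀)·log₁₀(σ'_f/σ'_0) = 0.089×2.1/2.28×log₁₀(99.735/69.726)
    = 0.081973 × 0.15545 = 0.01274 m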